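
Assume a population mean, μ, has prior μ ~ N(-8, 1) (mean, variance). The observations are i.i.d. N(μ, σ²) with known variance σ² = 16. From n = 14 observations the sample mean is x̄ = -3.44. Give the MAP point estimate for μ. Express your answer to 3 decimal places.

μ̂_MAP = -5.872

n = 14, x̄ = -3.44.
For a Normal prior and Normal likelihood with known variance, the posterior is Normal; its mode equals its mean, the precision-weighted average.
Prior precision 1/σ₀² = 1/1 = 1; data precision n/σ² = 14/16 = 0.875.
μ̂ = (1·(-8) + 0.875·(-3.44)) / (1 + 0.875) = (-11.01)/1.875 = -5.872.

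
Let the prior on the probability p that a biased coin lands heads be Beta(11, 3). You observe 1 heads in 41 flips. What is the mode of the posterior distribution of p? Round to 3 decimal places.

Prior: Beta(11, 3).
Data: 1 success in 41 trials. The binomial likelihood contributes p(1−p)^40, so the posterior is Beta(11+1, 3+40) = Beta(12, 43).
For Beta(a, b) with a, b > 1 the mode is (a−1)/(a+b−2) = 11/53 ≈ 0.208.

p̂_MAP = 0.208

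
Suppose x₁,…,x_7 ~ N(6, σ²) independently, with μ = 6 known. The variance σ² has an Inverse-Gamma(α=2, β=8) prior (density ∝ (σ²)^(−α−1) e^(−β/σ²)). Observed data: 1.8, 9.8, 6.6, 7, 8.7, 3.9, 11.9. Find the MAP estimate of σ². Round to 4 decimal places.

σ̂²_MAP = 7.3808

Sum of squared deviations about the known mean: SS = (1.8−6)² + (9.8−6)² + (6.6−6)² + (7−6)² + (8.7−6)² + (3.9−6)² + (11.9−6)² = 79.95.
The Normal likelihood contributes (σ²)^(−n/2) exp(−SS/(2σ²)), so the posterior is Inverse-Gamma(α + n/2, β + SS/2) = Inverse-Gamma(5.5, 47.975).
The mode of Inverse-Gamma(a, b) is b/(a+1) = 47.975/6.5 ≈ 7.3808.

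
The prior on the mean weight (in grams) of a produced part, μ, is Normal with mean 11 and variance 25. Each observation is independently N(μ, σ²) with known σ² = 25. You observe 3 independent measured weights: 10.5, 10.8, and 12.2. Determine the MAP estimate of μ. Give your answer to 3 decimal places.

μ̂_MAP = 11.125

n = 3; x̄ = (10.5 + 10.8 + 12.2)/3 = 33.5/3 = 67/6 ≈ 11.1667.
For a Normal prior and Normal likelihood with known variance, the posterior is Normal; its mode equals its mean, the precision-weighted average.
Prior precision 1/σ₀² = 1/25 = 0.04; data precision n/σ² = 3/25 = 0.12.
μ̂ = (0.04·11 + 0.12·(67/6)) / (0.04 + 0.12) = 1.78/0.16 = 11.125.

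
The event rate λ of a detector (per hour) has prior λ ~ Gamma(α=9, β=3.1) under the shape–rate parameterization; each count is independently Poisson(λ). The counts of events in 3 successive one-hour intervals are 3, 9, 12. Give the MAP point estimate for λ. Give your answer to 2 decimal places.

λ̂_MAP = 5.25

Σxᵢ = 3+9+12 = 24, with n = 3.
Posterior ∝ λ^8e^(−3.1λ) · λ^24e^(−3λ) = λ^32e^(−6.1λ), i.e. Gamma(shape=33, rate=6.1).
The mode of a Gamma(a, b) with a ≥ 1 (shape–rate) is (a−1)/b = 32/6.1 ≈ 5.25.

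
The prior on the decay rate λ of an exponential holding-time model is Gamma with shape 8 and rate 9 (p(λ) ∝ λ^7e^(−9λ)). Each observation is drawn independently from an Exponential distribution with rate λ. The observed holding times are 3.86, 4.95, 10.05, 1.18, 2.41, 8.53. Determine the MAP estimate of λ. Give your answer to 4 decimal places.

The Exponential(rate=λ) likelihood is ∝ λ^n e^(−λΣtᵢ). Here n = 6 and Σtᵢ = 3.86 + 4.95 + 10.05 + 1.18 + 2.41 + 8.53 = 30.98.
Posterior ∝ λ^7e^(−9λ) · λ^6e^(−30.98λ) = λ^13e^(−39.98λ), i.e. Gamma(14, 39.98).
Mode = (a−1)/b = 13/39.98 ≈ 0.3252.

λ̂_MAP = 0.3252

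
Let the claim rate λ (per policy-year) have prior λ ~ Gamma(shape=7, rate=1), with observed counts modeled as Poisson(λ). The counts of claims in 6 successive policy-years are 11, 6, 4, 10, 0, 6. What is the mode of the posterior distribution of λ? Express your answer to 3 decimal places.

λ̂_MAP = 6.143

Σxᵢ = 11+6+4+10+0+6 = 37, with n = 6.
Posterior ∝ λ^6e^(−1λ) · λ^37e^(−6λ) = λ^43e^(−7λ), i.e. Gamma(shape=44, rate=7).
The mode of a Gamma(a, b) with a ≥ 1 (shape–rate) is (a−1)/b = 43/7 ≈ 6.143.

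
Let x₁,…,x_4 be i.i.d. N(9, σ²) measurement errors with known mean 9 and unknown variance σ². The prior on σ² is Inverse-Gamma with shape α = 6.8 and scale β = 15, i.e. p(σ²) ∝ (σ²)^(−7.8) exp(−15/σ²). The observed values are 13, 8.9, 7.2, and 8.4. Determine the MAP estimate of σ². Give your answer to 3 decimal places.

σ̂²_MAP = 2.531

Sum of squared deviations about the known mean: SS = (13−9)² + (8.9−9)² + (7.2−9)² + (8.4−9)² = 19.61.
The Normal likelihood contributes (σ²)^(−n/2) exp(−SS/(2σ²)), so the posterior is Inverse-Gamma(α + n/2, β + SS/2) = Inverse-Gamma(8.8, 24.805).
The mode of Inverse-Gamma(a, b) is b/(a+1) = 24.805/9.8 ≈ 2.531.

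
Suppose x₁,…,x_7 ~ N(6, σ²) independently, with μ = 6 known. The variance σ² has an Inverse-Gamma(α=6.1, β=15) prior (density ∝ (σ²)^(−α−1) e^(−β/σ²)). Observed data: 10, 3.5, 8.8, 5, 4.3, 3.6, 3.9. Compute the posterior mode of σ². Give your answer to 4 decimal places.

σ̂²_MAP = 3.4976

Sum of squared deviations about the known mean: SS = (10−6)² + (3.5−6)² + (8.8−6)² + (5−6)² + (4.3−6)² + (3.6−6)² + (3.9−6)² = 44.15.
The Normal likelihood contributes (σ²)^(−n/2) exp(−SS/(2σ²)), so the posterior is Inverse-Gamma(α + n/2, β + SS/2) = Inverse-Gamma(9.6, 37.075).
The mode of Inverse-Gamma(a, b) is b/(a+1) = 37.075/10.6 ≈ 3.4976.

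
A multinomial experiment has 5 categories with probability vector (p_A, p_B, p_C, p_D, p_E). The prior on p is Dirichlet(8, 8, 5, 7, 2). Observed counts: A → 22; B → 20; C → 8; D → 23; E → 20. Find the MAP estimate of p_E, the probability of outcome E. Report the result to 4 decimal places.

MAP estimate of p_E = 0.1780

The posterior is Dirichlet(αᵢ + nᵢ) = Dirichlet(30, 28, 13, 30, 22).
For a Dirichlet(a₁,…,a_K) with all aᵢ > 1, the mode has j-th component (aⱼ − 1)/(Σaᵢ − K).
Here Σaᵢ = 123 and K = 5, so p_E = (22 − 1)/(123 − 5) = 21/118 ≈ 0.1780.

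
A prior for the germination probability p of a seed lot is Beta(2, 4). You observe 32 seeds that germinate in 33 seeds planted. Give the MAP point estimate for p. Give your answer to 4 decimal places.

p̂_MAP = 0.8919

Prior: Beta(2, 4).
Data: 32 successes in 33 trials. The binomial likelihood contributes p^32(1−p)^1, so the posterior is Beta(2+32, 4+1) = Beta(34, 5).
For Beta(a, b) with a, b > 1 the mode is (a−1)/(a+b−2) = 33/37 ≈ 0.8919.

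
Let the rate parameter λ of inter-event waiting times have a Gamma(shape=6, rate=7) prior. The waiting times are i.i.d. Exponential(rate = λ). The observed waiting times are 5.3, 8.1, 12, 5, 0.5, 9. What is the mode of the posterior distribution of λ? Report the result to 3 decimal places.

The Exponential(rate=λ) likelihood is ∝ λ^n e^(−λΣtᵢ). Here n = 6 and Σtᵢ = 5.3 + 8.1 + 12 + 5 + 0.5 + 9 = 39.9.
Posterior ∝ λ^5e^(−7λ) · λ^6e^(−39.9λ) = λ^11e^(−46.9λ), i.e. Gamma(12, 46.9).
Mode = (a−1)/b = 11/46.9 ≈ 0.235.

λ̂_MAP = 0.235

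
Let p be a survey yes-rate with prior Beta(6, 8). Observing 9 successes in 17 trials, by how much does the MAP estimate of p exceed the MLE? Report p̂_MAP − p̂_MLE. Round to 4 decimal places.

Posterior is Beta(15, 16); MAP = (15−1)/(31−2) = 14/29 ≈ 0.48276.
MLE ignores the prior: p̂_MLE = k/n = 9/17 ≈ 0.52941.
Difference = 14/29 − 9/17 = -23/493 ≈ -0.0467.

MAP − MLE = -0.0467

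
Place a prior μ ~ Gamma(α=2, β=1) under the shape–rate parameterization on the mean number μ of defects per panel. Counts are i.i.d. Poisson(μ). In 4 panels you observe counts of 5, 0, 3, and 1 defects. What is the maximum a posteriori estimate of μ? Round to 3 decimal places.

Σxᵢ = 5+0+3+1 = 9, with n = 4.
Posterior ∝ μe^(−1μ) · μ^9e^(−4μ) = μ^10e^(−5μ), i.e. Gamma(shape=11, rate=5).
The mode of a Gamma(a, b) with a ≥ 1 (shape–rate) is (a−1)/b = 10/5 ≈ 2.000.

μ̂_MAP = 2.000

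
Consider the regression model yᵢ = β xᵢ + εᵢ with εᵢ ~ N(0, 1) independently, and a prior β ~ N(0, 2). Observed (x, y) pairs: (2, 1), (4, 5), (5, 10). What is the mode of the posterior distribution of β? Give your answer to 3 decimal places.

β̂_MAP = 1.582

log p(β | y) = −Σ(yᵢ − βxᵢ)²/(2·1) − β²/(2·2) + const.
Setting the derivative to zero: Σxᵢ(yᵢ − βxᵢ)/1 − β/2 = 0, so β = Σxᵢyᵢ / (Σxᵢ² + σ²/τ²).
Σxᵢyᵢ = 2·1 + 4·5 + 5·10 = 72; Σxᵢ² = 45; σ²/τ² = 0.5.
β̂_MAP = 72 / (45 + 0.5) = 72/45.5 ≈ 1.582.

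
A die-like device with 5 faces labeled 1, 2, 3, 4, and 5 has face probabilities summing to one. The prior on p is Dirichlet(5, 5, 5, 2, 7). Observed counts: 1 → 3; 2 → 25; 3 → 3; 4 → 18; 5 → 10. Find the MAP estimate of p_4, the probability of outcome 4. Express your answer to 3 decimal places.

The posterior is Dirichlet(αᵢ + nᵢ) = Dirichlet(8, 30, 8, 20, 17).
For a Dirichlet(a₁,…,a_K) with all aᵢ > 1, the mode has j-th component (aⱼ − 1)/(Σaᵢ − K).
Here Σaᵢ = 83 and K = 5, so p_4 = (20 − 1)/(83 − 5) = 19/78 ≈ 0.244.

MAP estimate: 0.244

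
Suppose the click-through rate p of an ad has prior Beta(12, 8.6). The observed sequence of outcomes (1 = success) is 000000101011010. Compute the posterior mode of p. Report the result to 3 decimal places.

Prior: Beta(12, 8.6).
Data: 5 successes in 15 trials (from the sequence). The binomial likelihood contributes p^5(1−p)^10, so the posterior is Beta(12+5, 8.6+10) = Beta(17, 18.6).
For Beta(a, b) with a, b > 1 the mode is (a−1)/(a+b−2) = 16/33.6 ≈ 0.476.

p̂_MAP = 0.476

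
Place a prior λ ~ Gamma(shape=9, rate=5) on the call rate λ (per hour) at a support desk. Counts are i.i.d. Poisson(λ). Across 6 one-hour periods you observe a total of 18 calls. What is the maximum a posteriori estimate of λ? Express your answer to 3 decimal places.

λ̂_MAP = 2.364

Σxᵢ = 18, n = 6.
Posterior ∝ λ^8e^(−5λ) · λ^18e^(−6λ) = λ^26e^(−11λ), i.e. Gamma(shape=27, rate=11).
The mode of a Gamma(a, b) with a ≥ 1 (shape–rate) is (a−1)/b = 26/11 ≈ 2.364.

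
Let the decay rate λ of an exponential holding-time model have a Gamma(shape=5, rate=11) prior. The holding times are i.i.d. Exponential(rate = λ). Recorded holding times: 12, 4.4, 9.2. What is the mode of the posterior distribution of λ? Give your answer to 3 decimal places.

λ̂_MAP = 0.191

The Exponential(rate=λ) likelihood is ∝ λ^n e^(−λΣtᵢ). Here n = 3 and Σtᵢ = 12 + 4.4 + 9.2 = 25.6.
Posterior ∝ λ^4e^(−11λ) · λ^3e^(−25.6λ) = λ^7e^(−36.6λ), i.e. Gamma(8, 36.6).
Mode = (a−1)/b = 7/36.6 ≈ 0.191.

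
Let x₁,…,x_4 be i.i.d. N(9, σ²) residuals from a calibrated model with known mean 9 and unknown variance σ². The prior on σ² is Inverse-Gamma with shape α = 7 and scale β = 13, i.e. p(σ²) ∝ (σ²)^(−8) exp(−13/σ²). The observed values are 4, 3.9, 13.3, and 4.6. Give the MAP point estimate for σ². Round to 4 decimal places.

Sum of squared deviations about the known mean: SS = (4−9)² + (3.9−9)² + (13.3−9)² + (4.6−9)² = 88.86.
The Normal likelihood contributes (σ²)^(−n/2) exp(−SS/(2σ²)), so the posterior is Inverse-Gamma(α + n/2, β + SS/2) = Inverse-Gamma(9, 57.43).
The mode of Inverse-Gamma(a, b) is b/(a+1) = 57.43/10 ≈ 5.7430.

σ̂²_MAP = 5.7430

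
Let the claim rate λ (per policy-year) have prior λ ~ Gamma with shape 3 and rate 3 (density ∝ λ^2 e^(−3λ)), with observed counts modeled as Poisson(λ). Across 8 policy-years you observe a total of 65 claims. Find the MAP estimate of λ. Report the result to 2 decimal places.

λ̂_MAP = 6.09

Σxᵢ = 65, n = 8.
Posterior ∝ λ^2e^(−3λ) · λ^65e^(−8λ) = λ^67e^(−11λ), i.e. Gamma(shape=68, rate=11).
The mode of a Gamma(a, b) with a ≥ 1 (shape–rate) is (a−1)/b = 67/11 ≈ 6.09.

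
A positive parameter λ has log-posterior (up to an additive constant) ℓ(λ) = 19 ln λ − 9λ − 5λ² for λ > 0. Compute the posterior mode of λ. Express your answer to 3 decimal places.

λ̂_MAP = 1.000

ℓ'(λ) = 19/λ − 9 − 10λ. Setting this to zero and multiplying by λ: 10λ² + 9λ − 19 = 0.
λ = (−9 + √(9² + 4·10·19)) / (2·10) = (−9 + √841) / 20 = (−9 + 29)/20 = 1.
ℓ''(λ) = −19/λ² − 10 < 0, confirming a maximum.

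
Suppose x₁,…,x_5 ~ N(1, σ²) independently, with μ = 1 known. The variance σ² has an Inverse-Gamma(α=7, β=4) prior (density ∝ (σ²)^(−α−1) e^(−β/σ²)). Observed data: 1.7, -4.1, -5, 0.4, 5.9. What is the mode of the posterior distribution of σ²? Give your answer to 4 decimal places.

Sum of squared deviations about the known mean: SS = (1.7−1)² + (-4.1−1)² + (-5−1)² + (0.4−1)² + (5.9−1)² = 86.87.
The Normal likelihood contributes (σ²)^(−n/2) exp(−SS/(2σ²)), so the posterior is Inverse-Gamma(α + n/2, β + SS/2) = Inverse-Gamma(9.5, 47.435).
The mode of Inverse-Gamma(a, b) is b/(a+1) = 47.435/10.5 ≈ 4.5176.

σ̂²_MAP = 4.5176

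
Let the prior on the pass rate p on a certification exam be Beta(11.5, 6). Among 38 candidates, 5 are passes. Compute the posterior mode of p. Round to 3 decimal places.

Prior: Beta(11.5, 6).
Data: 5 successes in 38 trials. The binomial likelihood contributes p^5(1−p)^33, so the posterior is Beta(11.5+5, 6+33) = Beta(16.5, 39).
For Beta(a, b) with a, b > 1 the mode is (a−1)/(a+b−2) = 15.5/53.5 ≈ 0.290.

p̂_MAP = 0.290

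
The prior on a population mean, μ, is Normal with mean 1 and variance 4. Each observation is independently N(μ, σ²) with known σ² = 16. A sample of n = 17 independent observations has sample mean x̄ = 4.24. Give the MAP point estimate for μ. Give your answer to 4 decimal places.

n = 17, x̄ = 4.24.
For a Normal prior and Normal likelihood with known variance, the posterior is Normal; its mode equals its mean, the precision-weighted average.
Prior precision 1/σ₀² = 1/4 = 0.25; data precision n/σ² = 17/16 = 1.0625.
μ̂ = (0.25·1 + 1.0625·4.24) / (0.25 + 1.0625) = 4.755/1.3125 = 634/175 ≈ 3.6229.

μ̂_MAP = 3.6229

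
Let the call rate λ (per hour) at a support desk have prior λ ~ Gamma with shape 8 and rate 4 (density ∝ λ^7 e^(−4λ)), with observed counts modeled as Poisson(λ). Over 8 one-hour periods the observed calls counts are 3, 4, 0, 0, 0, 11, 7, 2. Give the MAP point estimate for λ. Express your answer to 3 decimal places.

λ̂_MAP = 2.833

Σxᵢ = 3+4+0+0+0+11+7+2 = 27, with n = 8.
Posterior ∝ λ^7e^(−4λ) · λ^27e^(−8λ) = λ^34e^(−12λ), i.e. Gamma(shape=35, rate=12).
The mode of a Gamma(a, b) with a ≥ 1 (shape–rate) is (a−1)/b = 34/12 ≈ 2.833.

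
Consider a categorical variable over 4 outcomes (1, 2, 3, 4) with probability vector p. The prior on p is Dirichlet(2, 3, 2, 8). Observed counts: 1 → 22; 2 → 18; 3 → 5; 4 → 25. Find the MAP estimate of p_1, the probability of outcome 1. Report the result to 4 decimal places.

The posterior is Dirichlet(αᵢ + nᵢ) = Dirichlet(24, 21, 7, 33).
For a Dirichlet(a₁,…,a_K) with all aᵢ > 1, the mode has j-th component (aⱼ − 1)/(Σaᵢ − K).
Here Σaᵢ = 85 and K = 4, so p_1 = (24 − 1)/(85 − 4) = 23/81 ≈ 0.2840.

MAP estimate: 0.2840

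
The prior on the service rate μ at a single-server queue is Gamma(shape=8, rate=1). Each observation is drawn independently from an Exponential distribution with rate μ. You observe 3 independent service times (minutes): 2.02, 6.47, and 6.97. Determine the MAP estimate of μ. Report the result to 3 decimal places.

The Exponential(rate=μ) likelihood is ∝ μ^n e^(−μΣtᵢ). Here n = 3 and Σtᵢ = 2.02 + 6.47 + 6.97 = 15.46.
Posterior ∝ μ^7e^(−1μ) · μ^3e^(−15.46μ) = μ^10e^(−16.46μ), i.e. Gamma(11, 16.46).
Mode = (a−1)/b = 10/16.46 ≈ 0.608.

μ̂_MAP = 0.608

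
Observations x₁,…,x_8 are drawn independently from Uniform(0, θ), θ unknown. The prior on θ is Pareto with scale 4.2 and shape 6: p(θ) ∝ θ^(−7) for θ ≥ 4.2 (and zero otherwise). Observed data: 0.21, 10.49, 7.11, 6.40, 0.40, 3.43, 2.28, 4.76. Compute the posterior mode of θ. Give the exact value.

The Uniform(0, θ) likelihood is θ^(−n) for θ ≥ max(xᵢ), zero otherwise. Here max(xᵢ) = 10.49.
Posterior ∝ θ^(−7) · θ^(−8) = θ^(−15) on θ ≥ max(4.2, 10.49) = 10.49.
This density is strictly decreasing in θ, so the posterior mode lies at the lower boundary of the support.

θ̂_MAP = 10.49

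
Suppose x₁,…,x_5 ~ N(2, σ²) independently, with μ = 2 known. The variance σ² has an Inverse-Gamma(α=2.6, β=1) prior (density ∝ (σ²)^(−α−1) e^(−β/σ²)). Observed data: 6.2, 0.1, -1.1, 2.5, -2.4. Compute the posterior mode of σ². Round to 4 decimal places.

σ̂²_MAP = 4.3008

Sum of squared deviations about the known mean: SS = (6.2−2)² + (0.1−2)² + (-1.1−2)² + (2.5−2)² + (-2.4−2)² = 50.47.
The Normal likelihood contributes (σ²)^(−n/2) exp(−SS/(2σ²)), so the posterior is Inverse-Gamma(α + n/2, β + SS/2) = Inverse-Gamma(5.1, 26.235).
The mode of Inverse-Gamma(a, b) is b/(a+1) = 26.235/6.1 ≈ 4.3008.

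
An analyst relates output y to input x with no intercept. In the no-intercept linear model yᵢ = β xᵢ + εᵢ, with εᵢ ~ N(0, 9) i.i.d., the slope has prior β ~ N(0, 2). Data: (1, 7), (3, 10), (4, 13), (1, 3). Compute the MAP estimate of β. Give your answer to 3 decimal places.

β̂_MAP = 2.921

log p(β | y) = −Σ(yᵢ − βxᵢ)²/(2·9) − β²/(2·2) + const.
Setting the derivative to zero: Σxᵢ(yᵢ − βxᵢ)/9 − β/2 = 0, so β = Σxᵢyᵢ / (Σxᵢ² + σ²/τ²).
Σxᵢyᵢ = 1·7 + 3·10 + 4·13 + 1·3 = 92; Σxᵢ² = 27; σ²/τ² = 4.5.
β̂_MAP = 92 / (27 + 4.5) = 92/31.5 ≈ 2.921.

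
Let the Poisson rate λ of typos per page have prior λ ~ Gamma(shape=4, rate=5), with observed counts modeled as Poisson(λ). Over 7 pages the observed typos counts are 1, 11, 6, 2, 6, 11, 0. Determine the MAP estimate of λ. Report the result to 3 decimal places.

Σxᵢ = 1+11+6+2+6+11+0 = 37, with n = 7.
Posterior ∝ λ^3e^(−5λ) · λ^37e^(−7λ) = λ^40e^(−12λ), i.e. Gamma(shape=41, rate=12).
The mode of a Gamma(a, b) with a ≥ 1 (shape–rate) is (a−1)/b = 40/12 ≈ 3.333.

λ̂_MAP = 3.333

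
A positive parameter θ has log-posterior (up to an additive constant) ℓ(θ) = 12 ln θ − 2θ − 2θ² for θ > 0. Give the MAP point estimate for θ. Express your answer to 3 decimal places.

θ̂_MAP = 1.500

ℓ'(θ) = 12/θ − 2 − 4θ. Setting this to zero and multiplying by θ: 4θ² + 2θ − 12 = 0.
θ = (−2 + √(2² + 4·4·12)) / (2·4) = (−2 + √196) / 8 = (−2 + 14)/8 = 3/2.
ℓ''(θ) = −12/θ² − 4 < 0, confirming a maximum.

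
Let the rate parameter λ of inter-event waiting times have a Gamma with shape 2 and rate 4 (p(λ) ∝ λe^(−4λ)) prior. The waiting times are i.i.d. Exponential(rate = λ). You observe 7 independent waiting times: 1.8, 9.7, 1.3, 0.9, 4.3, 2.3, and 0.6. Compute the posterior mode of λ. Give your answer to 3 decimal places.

λ̂_MAP = 0.321

The Exponential(rate=λ) likelihood is ∝ λ^n e^(−λΣtᵢ). Here n = 7 and Σtᵢ = 1.8 + 9.7 + 1.3 + 0.9 + 4.3 + 2.3 + 0.6 = 20.9.
Posterior ∝ λe^(−4λ) · λ^7e^(−20.9λ) = λ^8e^(−24.9λ), i.e. Gamma(9, 24.9).
Mode = (a−1)/b = 8/24.9 ≈ 0.321.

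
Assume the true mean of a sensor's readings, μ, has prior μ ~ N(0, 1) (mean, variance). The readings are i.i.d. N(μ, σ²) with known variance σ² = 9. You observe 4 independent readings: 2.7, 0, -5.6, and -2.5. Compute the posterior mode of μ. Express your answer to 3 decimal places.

μ̂_MAP = -0.415

n = 4; x̄ = (2.7 + 0 + (-5.6) + (-2.5))/4 = -5.4/4 = -1.35.
For a Normal prior and Normal likelihood with known variance, the posterior is Normal; its mode equals its mean, the precision-weighted average.
Prior precision 1/σ₀² = 1/1 = 1; data precision n/σ² = 4/9.
μ̂ = (1·0 + (4/9)·(-1.35)) / (1 + 4/9) = (-0.6)/(13/9) = -27/65 ≈ -0.415.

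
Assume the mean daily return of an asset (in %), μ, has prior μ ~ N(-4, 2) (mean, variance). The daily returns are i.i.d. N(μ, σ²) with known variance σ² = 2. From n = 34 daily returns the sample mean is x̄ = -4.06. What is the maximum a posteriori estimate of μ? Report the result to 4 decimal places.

n = 34, x̄ = -4.06.
For a Normal prior and Normal likelihood with known variance, the posterior is Normal; its mode equals its mean, the precision-weighted average.
Prior precision 1/σ₀² = 1/2 = 0.5; data precision n/σ² = 34/2 = 17.
μ̂ = (0.5·(-4) + 17·(-4.06)) / (0.5 + 17) = (-71.02)/17.5 = -3551/875 ≈ -4.0583.

μ̂_MAP = -4.0583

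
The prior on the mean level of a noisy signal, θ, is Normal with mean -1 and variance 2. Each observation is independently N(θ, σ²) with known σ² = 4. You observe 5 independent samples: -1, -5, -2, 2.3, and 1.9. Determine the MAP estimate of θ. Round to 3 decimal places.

n = 5; x̄ = ((-1) + (-5) + (-2) + 2.3 + 1.9)/5 = -3.8/5 = -0.76.
For a Normal prior and Normal likelihood with known variance, the posterior is Normal; its mode equals its mean, the precision-weighted average.
Prior precision 1/σ₀² = 1/2 = 0.5; data precision n/σ² = 5/4 = 1.25.
θ̂ = (0.5·(-1) + 1.25·(-0.76)) / (0.5 + 1.25) = (-1.45)/1.75 = -29/35 ≈ -0.829.

θ̂_MAP = -0.829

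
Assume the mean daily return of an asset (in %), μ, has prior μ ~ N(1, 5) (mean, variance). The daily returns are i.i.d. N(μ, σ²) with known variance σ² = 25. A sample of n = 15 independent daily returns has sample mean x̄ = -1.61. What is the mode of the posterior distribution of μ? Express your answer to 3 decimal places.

n = 15, x̄ = -1.61.
For a Normal prior and Normal likelihood with known variance, the posterior is Normal; its mode equals its mean, the precision-weighted average.
Prior precision 1/σ₀² = 1/5 = 0.2; data precision n/σ² = 15/25 = 0.6.
μ̂ = (0.2·1 + 0.6·(-1.61)) / (0.2 + 0.6) = (-0.766)/0.8 = -0.9575 ≈ -0.958.

μ̂_MAP = -0.958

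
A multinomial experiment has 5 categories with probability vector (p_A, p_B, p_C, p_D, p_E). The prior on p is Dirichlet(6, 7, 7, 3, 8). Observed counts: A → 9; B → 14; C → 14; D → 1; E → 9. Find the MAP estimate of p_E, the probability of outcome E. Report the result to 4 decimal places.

MAP estimate of p_E = 0.2192

The posterior is Dirichlet(αᵢ + nᵢ) = Dirichlet(15, 21, 21, 4, 17).
For a Dirichlet(a₁,…,a_K) with all aᵢ > 1, the mode has j-th component (aⱼ − 1)/(Σaᵢ − K).
Here Σaᵢ = 78 and K = 5, so p_E = (17 − 1)/(78 − 5) = 16/73 ≈ 0.2192.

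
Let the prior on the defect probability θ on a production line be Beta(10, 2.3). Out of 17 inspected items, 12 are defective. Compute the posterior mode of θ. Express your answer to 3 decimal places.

θ̂_MAP = 0.769

Prior: Beta(10, 2.3).
Data: 12 successes in 17 trials. The binomial likelihood contributes θ^12(1−θ)^5, so the posterior is Beta(10+12, 2.3+5) = Beta(22, 7.3).
For Beta(a, b) with a, b > 1 the mode is (a−1)/(a+b−2) = 21/27.3 ≈ 0.769.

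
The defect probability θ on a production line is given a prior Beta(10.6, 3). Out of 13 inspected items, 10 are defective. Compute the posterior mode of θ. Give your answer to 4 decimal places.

Prior: Beta(10.6, 3).
Data: 10 successes in 13 trials. The binomial likelihood contributes θ^10(1−θ)^3, so the posterior is Beta(10.6+10, 3+3) = Beta(20.6, 6).
For Beta(a, b) with a, b > 1 the mode is (a−1)/(a+b−2) = 19.6/24.6 ≈ 0.7967.

θ̂_MAP = 0.7967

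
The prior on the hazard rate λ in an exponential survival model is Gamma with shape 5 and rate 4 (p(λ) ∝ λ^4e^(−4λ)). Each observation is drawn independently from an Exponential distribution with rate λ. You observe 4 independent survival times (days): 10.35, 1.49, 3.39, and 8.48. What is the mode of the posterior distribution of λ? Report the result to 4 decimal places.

The Exponential(rate=λ) likelihood is ∝ λ^n e^(−λΣtᵢ). Here n = 4 and Σtᵢ = 10.35 + 1.49 + 3.39 + 8.48 = 23.71.
Posterior ∝ λ^4e^(−4λ) · λ^4e^(−23.71λ) = λ^8e^(−27.71λ), i.e. Gamma(9, 27.71).
Mode = (a−1)/b = 8/27.71 ≈ 0.2887.

λ̂_MAP = 0.2887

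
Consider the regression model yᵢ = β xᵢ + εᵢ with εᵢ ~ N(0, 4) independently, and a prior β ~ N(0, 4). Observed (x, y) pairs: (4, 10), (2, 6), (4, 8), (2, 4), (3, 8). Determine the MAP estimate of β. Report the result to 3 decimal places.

β̂_MAP = 2.320

log p(β | y) = −Σ(yᵢ − βxᵢ)²/(2·4) − β²/(2·4) + const.
Setting the derivative to zero: Σxᵢ(yᵢ − βxᵢ)/4 − β/4 = 0, so β = Σxᵢyᵢ / (Σxᵢ² + σ²/τ²).
Σxᵢyᵢ = 4·10 + 2·6 + 4·8 + 2·4 + 3·8 = 116; Σxᵢ² = 49; σ²/τ² = 1.
β̂_MAP = 116 / (49 + 1) = 116/50 ≈ 2.320.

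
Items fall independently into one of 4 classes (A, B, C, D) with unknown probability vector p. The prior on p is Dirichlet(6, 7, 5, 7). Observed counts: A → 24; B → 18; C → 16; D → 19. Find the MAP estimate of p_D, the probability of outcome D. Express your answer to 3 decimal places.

The posterior is Dirichlet(αᵢ + nᵢ) = Dirichlet(30, 25, 21, 26).
For a Dirichlet(a₁,…,a_K) with all aᵢ > 1, the mode has j-th component (aⱼ − 1)/(Σaᵢ − K).
Here Σaᵢ = 102 and K = 4, so p_D = (26 − 1)/(102 − 4) = 25/98 ≈ 0.255.

MAP estimate of p_D = 0.255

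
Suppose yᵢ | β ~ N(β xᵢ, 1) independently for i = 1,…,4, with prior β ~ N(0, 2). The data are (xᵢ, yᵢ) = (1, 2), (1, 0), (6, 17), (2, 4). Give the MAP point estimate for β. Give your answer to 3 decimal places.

β̂_MAP = 2.635

log p(β | y) = −Σ(yᵢ − βxᵢ)²/(2·1) − β²/(2·2) + const.
Setting the derivative to zero: Σxᵢ(yᵢ − βxᵢ)/1 − β/2 = 0, so β = Σxᵢyᵢ / (Σxᵢ² + σ²/τ²).
Σxᵢyᵢ = 1·2 + 1·0 + 6·17 + 2·4 = 112; Σxᵢ² = 42; σ²/τ² = 0.5.
β̂_MAP = 112 / (42 + 0.5) = 112/42.5 ≈ 2.635.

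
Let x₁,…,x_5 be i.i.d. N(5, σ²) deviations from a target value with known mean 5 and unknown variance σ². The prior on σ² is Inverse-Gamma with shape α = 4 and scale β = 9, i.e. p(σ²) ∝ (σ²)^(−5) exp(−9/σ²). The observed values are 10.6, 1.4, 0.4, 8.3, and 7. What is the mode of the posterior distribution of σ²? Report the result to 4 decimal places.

σ̂²_MAP = 6.5580

Sum of squared deviations about the known mean: SS = (10.6−5)² + (1.4−5)² + (0.4−5)² + (8.3−5)² + (7−5)² = 80.37.
The Normal likelihood contributes (σ²)^(−n/2) exp(−SS/(2σ²)), so the posterior is Inverse-Gamma(α + n/2, β + SS/2) = Inverse-Gamma(6.5, 49.185).
The mode of Inverse-Gamma(a, b) is b/(a+1) = 49.185/7.5 ≈ 6.5580.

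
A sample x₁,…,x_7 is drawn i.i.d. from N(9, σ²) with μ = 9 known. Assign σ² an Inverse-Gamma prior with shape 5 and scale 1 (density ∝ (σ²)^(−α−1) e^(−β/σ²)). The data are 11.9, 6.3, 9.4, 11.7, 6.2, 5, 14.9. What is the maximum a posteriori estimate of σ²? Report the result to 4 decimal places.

σ̂²_MAP = 4.4105

Sum of squared deviations about the known mean: SS = (11.9−9)² + (6.3−9)² + (9.4−9)² + (11.7−9)² + (6.2−9)² + (5−9)² + (14.9−9)² = 81.8.
The Normal likelihood contributes (σ²)^(−n/2) exp(−SS/(2σ²)), so the posterior is Inverse-Gamma(α + n/2, β + SS/2) = Inverse-Gamma(8.5, 41.9).
The mode of Inverse-Gamma(a, b) is b/(a+1) = 41.9/9.5 ≈ 4.4105.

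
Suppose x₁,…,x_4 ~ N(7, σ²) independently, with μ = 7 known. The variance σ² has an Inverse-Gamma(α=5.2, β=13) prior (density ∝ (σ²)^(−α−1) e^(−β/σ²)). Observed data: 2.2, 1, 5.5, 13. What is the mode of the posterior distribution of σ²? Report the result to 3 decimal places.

σ̂²_MAP = 7.518

Sum of squared deviations about the known mean: SS = (2.2−7)² + (1−7)² + (5.5−7)² + (13−7)² = 97.29.
The Normal likelihood contributes (σ²)^(−n/2) exp(−SS/(2σ²)), so the posterior is Inverse-Gamma(α + n/2, β + SS/2) = Inverse-Gamma(7.2, 61.645).
The mode of Inverse-Gamma(a, b) is b/(a+1) = 61.645/8.2 ≈ 7.518.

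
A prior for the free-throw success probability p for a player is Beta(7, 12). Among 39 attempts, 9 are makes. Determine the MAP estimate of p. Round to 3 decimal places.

p̂_MAP = 0.268

Prior: Beta(7, 12).
Data: 9 successes in 39 trials. The binomial likelihood contributes p^9(1−p)^30, so the posterior is Beta(7+9, 12+30) = Beta(16, 42).
For Beta(a, b) with a, b > 1 the mode is (a−1)/(a+b−2) = 15/56 ≈ 0.268.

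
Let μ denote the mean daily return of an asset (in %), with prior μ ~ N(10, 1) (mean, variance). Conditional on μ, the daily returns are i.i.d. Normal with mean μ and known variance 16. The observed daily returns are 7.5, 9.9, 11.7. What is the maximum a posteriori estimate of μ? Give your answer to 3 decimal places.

n = 3; x̄ = (7.5 + 9.9 + 11.7)/3 = 29.1/3 = 9.7.
For a Normal prior and Normal likelihood with known variance, the posterior is Normal; its mode equals its mean, the precision-weighted average.
Prior precision 1/σ₀² = 1/1 = 1; data precision n/σ² = 3/16 = 0.1875.
μ̂ = (1·10 + 0.1875·9.7) / (1 + 0.1875) = 11.81875/1.1875 = 1891/190 ≈ 9.953.

μ̂_MAP = 9.953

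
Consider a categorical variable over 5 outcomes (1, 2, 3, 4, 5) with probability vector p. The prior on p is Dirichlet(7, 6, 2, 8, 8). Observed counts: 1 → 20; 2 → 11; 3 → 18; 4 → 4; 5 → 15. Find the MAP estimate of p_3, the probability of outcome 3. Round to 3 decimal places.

MAP estimate: 0.202

The posterior is Dirichlet(αᵢ + nᵢ) = Dirichlet(27, 17, 20, 12, 23).
For a Dirichlet(a₁,…,a_K) with all aᵢ > 1, the mode has j-th component (aⱼ − 1)/(Σaᵢ − K).
Here Σaᵢ = 99 and K = 5, so p_3 = (20 − 1)/(99 − 5) = 19/94 ≈ 0.202.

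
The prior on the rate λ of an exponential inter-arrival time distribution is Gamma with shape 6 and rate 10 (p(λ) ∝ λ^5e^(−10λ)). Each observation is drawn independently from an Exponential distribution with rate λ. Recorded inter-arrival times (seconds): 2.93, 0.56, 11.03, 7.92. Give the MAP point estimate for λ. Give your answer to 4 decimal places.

λ̂_MAP = 0.2774

The Exponential(rate=λ) likelihood is ∝ λ^n e^(−λΣtᵢ). Here n = 4 and Σtᵢ = 2.93 + 0.56 + 11.03 + 7.92 = 22.44.
Posterior ∝ λ^5e^(−10λ) · λ^4e^(−22.44λ) = λ^9e^(−32.44λ), i.e. Gamma(10, 32.44).
Mode = (a−1)/b = 9/32.44 ≈ 0.2774.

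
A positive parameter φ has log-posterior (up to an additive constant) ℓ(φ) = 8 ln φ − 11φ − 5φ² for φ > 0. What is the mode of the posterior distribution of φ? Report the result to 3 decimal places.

ℓ'(φ) = 8/φ − 11 − 10φ. Setting this to zero and multiplying by φ: 10φ² + 11φ − 8 = 0.
φ = (−11 + √(11² + 4·10·8)) / (2·10) = (−11 + √441) / 20 = (−11 + 21)/20 = 1/2.
ℓ''(φ) = −8/φ² − 10 < 0, confirming a maximum.

φ̂_MAP = 0.500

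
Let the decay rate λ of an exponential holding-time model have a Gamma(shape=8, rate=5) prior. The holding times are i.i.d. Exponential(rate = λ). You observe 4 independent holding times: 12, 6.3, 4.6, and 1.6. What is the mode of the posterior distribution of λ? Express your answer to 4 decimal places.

λ̂_MAP = 0.3729

The Exponential(rate=λ) likelihood is ∝ λ^n e^(−λΣtᵢ). Here n = 4 and Σtᵢ = 12 + 6.3 + 4.6 + 1.6 = 24.5.
Posterior ∝ λ^7e^(−5λ) · λ^4e^(−24.5λ) = λ^11e^(−29.5λ), i.e. Gamma(12, 29.5).
Mode = (a−1)/b = 11/29.5 ≈ 0.3729.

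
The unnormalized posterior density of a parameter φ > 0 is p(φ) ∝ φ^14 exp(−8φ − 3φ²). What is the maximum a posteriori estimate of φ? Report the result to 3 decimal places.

ℓ'(φ) = 14/φ − 8 − 6φ. Setting this to zero and multiplying by φ: 6φ² + 8φ − 14 = 0.
φ = (−8 + √(8² + 4·6·14)) / (2·6) = (−8 + √400) / 12 = (−8 + 20)/12 = 1.
ℓ''(φ) = −14/φ² − 6 < 0, confirming a maximum.

φ̂_MAP = 1.000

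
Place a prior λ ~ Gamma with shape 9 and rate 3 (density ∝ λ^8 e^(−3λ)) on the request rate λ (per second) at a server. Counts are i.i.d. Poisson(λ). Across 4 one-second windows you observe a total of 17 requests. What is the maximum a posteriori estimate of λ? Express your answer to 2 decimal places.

Σxᵢ = 17, n = 4.
Posterior ∝ λ^8e^(−3λ) · λ^17e^(−4λ) = λ^25e^(−7λ), i.e. Gamma(shape=26, rate=7).
The mode of a Gamma(a, b) with a ≥ 1 (shape–rate) is (a−1)/b = 25/7 ≈ 3.57.

λ̂_MAP = 3.57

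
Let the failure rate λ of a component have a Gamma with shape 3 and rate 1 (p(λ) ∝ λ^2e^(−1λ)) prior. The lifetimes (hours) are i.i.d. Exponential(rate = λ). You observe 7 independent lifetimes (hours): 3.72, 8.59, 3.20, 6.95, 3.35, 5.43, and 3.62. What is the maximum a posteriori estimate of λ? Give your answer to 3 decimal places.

λ̂_MAP = 0.251

The Exponential(rate=λ) likelihood is ∝ λ^n e^(−λΣtᵢ). Here n = 7 and Σtᵢ = 3.72 + 8.59 + 3.20 + 6.95 + 3.35 + 5.43 + 3.62 = 34.86.
Posterior ∝ λ^2e^(−1λ) · λ^7e^(−34.86λ) = λ^9e^(−35.86λ), i.e. Gamma(10, 35.86).
Mode = (a−1)/b = 9/35.86 ≈ 0.251.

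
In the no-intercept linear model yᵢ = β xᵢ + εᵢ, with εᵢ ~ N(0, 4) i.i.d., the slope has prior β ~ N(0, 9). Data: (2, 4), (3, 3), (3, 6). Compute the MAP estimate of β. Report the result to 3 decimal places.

β̂_MAP = 1.559

log p(β | y) = −Σ(yᵢ − βxᵢ)²/(2·4) − β²/(2·9) + const.
Setting the derivative to zero: Σxᵢ(yᵢ − βxᵢ)/4 − β/9 = 0, so β = Σxᵢyᵢ / (Σxᵢ² + σ²/τ²).
Σxᵢyᵢ = 2·4 + 3·3 + 3·6 = 35; Σxᵢ² = 22; σ²/τ² = 4/9.
β̂_MAP = 35 / (22 + 4/9) = 35/(202/9) = 315/202 ≈ 1.559.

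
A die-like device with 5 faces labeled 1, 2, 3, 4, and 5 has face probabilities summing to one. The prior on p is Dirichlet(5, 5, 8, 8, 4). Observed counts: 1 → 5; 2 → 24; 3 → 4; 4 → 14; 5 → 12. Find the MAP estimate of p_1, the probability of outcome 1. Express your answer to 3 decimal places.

MAP estimate: 0.107

The posterior is Dirichlet(αᵢ + nᵢ) = Dirichlet(10, 29, 12, 22, 16).
For a Dirichlet(a₁,…,a_K) with all aᵢ > 1, the mode has j-th component (aⱼ − 1)/(Σaᵢ − K).
Here Σaᵢ = 89 and K = 5, so p_1 = (10 − 1)/(89 − 5) = 9/84 ≈ 0.107.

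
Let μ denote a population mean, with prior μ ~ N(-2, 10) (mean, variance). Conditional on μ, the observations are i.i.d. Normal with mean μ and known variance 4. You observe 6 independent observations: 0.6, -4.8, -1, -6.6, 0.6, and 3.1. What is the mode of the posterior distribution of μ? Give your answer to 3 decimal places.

n = 6; x̄ = (0.6 + (-4.8) + (-1) + (-6.6) + 0.6 + 3.1)/6 = -8.1/6 = -1.35.
For a Normal prior and Normal likelihood with known variance, the posterior is Normal; its mode equals its mean, the precision-weighted average.
Prior precision 1/σ₀² = 1/10 = 0.1; data precision n/σ² = 6/4 = 1.5.
μ̂ = (0.1·(-2) + 1.5·(-1.35)) / (0.1 + 1.5) = (-2.225)/1.6 = -1.390625 ≈ -1.391.

μ̂_MAP = -1.391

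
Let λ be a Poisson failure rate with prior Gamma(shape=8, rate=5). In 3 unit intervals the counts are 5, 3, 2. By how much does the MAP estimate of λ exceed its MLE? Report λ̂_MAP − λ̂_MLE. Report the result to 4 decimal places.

Σxᵢ = 10. Posterior is Gamma(18, 8); MAP = (18−1)/8 = 17/8 ≈ 2.12500.
MLE = x̄ = 10/3 ≈ 3.33333.
Difference = 17/8 − 10/3 = -29/24 ≈ -1.2083.

MAP − MLE = -1.2083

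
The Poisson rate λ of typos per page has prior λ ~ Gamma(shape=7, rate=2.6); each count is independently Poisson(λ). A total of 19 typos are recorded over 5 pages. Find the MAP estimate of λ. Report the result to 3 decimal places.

Σxᵢ = 19, n = 5.
Posterior ∝ λ^6e^(−2.6λ) · λ^19e^(−5λ) = λ^25e^(−7.6λ), i.e. Gamma(shape=26, rate=7.6).
The mode of a Gamma(a, b) with a ≥ 1 (shape–rate) is (a−1)/b = 25/7.6 ≈ 3.289.

λ̂_MAP = 3.289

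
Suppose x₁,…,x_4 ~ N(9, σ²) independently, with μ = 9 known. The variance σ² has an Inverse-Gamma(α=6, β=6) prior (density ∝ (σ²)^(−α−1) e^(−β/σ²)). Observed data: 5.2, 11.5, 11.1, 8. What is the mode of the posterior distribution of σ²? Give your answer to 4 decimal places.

Sum of squared deviations about the known mean: SS = (5.2−9)² + (11.5−9)² + (11.1−9)² + (8−9)² = 26.1.
The Normal likelihood contributes (σ²)^(−n/2) exp(−SS/(2σ²)), so the posterior is Inverse-Gamma(α + n/2, β + SS/2) = Inverse-Gamma(8, 19.05).
The mode of Inverse-Gamma(a, b) is b/(a+1) = 19.05/9 ≈ 2.1167.

σ̂²_MAP = 2.1167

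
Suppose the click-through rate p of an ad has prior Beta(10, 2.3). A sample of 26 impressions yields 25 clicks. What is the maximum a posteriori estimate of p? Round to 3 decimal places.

p̂_MAP = 0.937

Prior: Beta(10, 2.3).
Data: 25 successes in 26 trials. The binomial likelihood contributes p^25(1−p)^1, so the posterior is Beta(10+25, 2.3+1) = Beta(35, 3.3).
For Beta(a, b) with a, b > 1 the mode is (a−1)/(a+b−2) = 34/36.3 ≈ 0.937.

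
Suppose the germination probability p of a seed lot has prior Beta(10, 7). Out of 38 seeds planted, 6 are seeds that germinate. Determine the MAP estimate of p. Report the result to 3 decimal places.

p̂_MAP = 0.283

Prior: Beta(10, 7).
Data: 6 successes in 38 trials. The binomial likelihood contributes p^6(1−p)^32, so the posterior is Beta(10+6, 7+32) = Beta(16, 39).
For Beta(a, b) with a, b > 1 the mode is (a−1)/(a+b−2) = 15/53 ≈ 0.283.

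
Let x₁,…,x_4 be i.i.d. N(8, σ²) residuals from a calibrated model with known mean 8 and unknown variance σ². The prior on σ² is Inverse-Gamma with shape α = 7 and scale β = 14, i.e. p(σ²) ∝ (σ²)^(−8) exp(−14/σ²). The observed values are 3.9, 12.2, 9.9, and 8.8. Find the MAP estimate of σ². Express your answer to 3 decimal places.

Sum of squared deviations about the known mean: SS = (3.9−8)² + (12.2−8)² + (9.9−8)² + (8.8−8)² = 38.7.
The Normal likelihood contributes (σ²)^(−n/2) exp(−SS/(2σ²)), so the posterior is Inverse-Gamma(α + n/2, β + SS/2) = Inverse-Gamma(9, 33.35).
The mode of Inverse-Gamma(a, b) is b/(a+1) = 33.35/10 ≈ 3.335.

σ̂²_MAP = 3.335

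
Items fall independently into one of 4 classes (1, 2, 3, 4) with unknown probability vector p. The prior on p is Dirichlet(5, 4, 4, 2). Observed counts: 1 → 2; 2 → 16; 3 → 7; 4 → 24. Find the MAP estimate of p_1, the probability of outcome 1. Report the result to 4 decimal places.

The posterior is Dirichlet(αᵢ + nᵢ) = Dirichlet(7, 20, 11, 26).
For a Dirichlet(a₁,…,a_K) with all aᵢ > 1, the mode has j-th component (aⱼ − 1)/(Σaᵢ − K).
Here Σaᵢ = 64 and K = 4, so p_1 = (7 − 1)/(64 − 4) = 6/60 ≈ 0.1000.

MAP estimate: 0.1000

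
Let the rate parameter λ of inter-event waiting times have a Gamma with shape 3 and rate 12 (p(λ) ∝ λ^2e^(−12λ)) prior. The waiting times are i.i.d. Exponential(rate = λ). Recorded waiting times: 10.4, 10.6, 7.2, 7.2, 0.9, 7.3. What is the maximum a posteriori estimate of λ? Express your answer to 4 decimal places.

λ̂_MAP = 0.1439

The Exponential(rate=λ) likelihood is ∝ λ^n e^(−λΣtᵢ). Here n = 6 and Σtᵢ = 10.4 + 10.6 + 7.2 + 7.2 + 0.9 + 7.3 = 43.6.
Posterior ∝ λ^2e^(−12λ) · λ^6e^(−43.6λ) = λ^8e^(−55.6λ), i.e. Gamma(9, 55.6).
Mode = (a−1)/b = 8/55.6 ≈ 0.1439.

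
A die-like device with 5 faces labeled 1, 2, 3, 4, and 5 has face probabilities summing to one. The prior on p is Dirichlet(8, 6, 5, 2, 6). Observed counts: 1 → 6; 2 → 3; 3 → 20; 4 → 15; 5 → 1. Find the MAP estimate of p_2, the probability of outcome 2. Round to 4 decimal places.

MAP estimate: 0.1194

The posterior is Dirichlet(αᵢ + nᵢ) = Dirichlet(14, 9, 25, 17, 7).
For a Dirichlet(a₁,…,a_K) with all aᵢ > 1, the mode has j-th component (aⱼ − 1)/(Σaᵢ − K).
Here Σaᵢ = 72 and K = 5, so p_2 = (9 − 1)/(72 − 5) = 8/67 ≈ 0.1194.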